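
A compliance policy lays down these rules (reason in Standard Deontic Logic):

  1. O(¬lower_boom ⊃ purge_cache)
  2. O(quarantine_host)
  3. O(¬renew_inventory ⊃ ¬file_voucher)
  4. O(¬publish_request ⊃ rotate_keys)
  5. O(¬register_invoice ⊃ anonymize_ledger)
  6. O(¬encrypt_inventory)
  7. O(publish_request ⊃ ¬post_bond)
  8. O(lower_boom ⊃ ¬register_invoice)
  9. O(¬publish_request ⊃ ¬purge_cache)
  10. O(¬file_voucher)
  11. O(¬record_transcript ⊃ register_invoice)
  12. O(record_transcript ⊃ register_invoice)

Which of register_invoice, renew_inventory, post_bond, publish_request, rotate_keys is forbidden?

post_bond

By case analysis on record_transcript: premise 12 gives O(record_transcript ⊃ register_invoice) and premise 11 gives O(¬record_transcript ⊃ register_invoice), so O(register_invoice) either way.
Premise 8, O(lower_boom ⊃ ¬register_invoice), contraposes to O(register_invoice ⊃ ¬lower_boom); with O(register_invoice) we get O(¬lower_boom).
From O(¬lower_boom) and premise 1, O(¬lower_boom ⊃ purge_cache), we obtain O(purge_cache).
Premise 9 is O(¬publish_request ⊃ ¬purge_cache); contrapositively O(purge_cache ⊃ publish_request). Since O(purge_cache) holds, K gives O(publish_request).
Premise 7 is O(publish_request ⊃ ¬post_bond); since O(publish_request), deontic closure gives O(¬post_bond).
So O(¬post_bond) holds, i.e. post_bond is forbidden. None of the other listed options is forbidden under the premises.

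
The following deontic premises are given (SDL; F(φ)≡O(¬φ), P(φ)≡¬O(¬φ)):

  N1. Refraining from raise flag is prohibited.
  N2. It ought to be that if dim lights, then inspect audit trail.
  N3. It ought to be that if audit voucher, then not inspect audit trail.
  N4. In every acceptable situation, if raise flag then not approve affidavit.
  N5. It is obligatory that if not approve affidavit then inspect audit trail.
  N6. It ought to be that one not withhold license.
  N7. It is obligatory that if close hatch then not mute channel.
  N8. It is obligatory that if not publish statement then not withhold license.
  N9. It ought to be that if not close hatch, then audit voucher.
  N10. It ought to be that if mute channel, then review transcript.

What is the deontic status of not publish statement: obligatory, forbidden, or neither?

Neither

Premise 8 is O(¬publish_statement → ¬withhold_license); even if O(¬withhold_license) held, inferring O(¬publish_statement) would be affirming the consequent — invalid.
No premise or chain of K-axiom applications forces O(¬publish_statement), and none forces O(publish_statement). So ¬publish_statement is neither obligatory nor forbidden under these norms.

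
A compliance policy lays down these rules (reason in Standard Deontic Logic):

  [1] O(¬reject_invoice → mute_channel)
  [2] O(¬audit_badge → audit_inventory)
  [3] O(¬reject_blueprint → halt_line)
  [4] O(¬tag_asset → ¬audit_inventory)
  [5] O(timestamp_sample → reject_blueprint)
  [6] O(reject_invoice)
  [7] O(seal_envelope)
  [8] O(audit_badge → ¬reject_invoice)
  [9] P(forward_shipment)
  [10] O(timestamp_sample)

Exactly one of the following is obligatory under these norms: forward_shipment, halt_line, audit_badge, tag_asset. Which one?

From premise 6 we have O(reject_invoice).
Premise 8, O(audit_badge → ¬reject_invoice), contraposes to O(reject_invoice → ¬audit_badge); with O(reject_invoice) we get O(¬audit_badge).
Applying K to premise 2 (O(¬audit_badge → audit_inventory)) and O(¬audit_badge) yields O(audit_inventory).
Premise 4 is O(¬tag_asset → ¬audit_inventory); contrapositively O(audit_inventory → tag_asset). Since O(audit_inventory) holds, K gives O(tag_asset).
So O(tag_asset) holds — tag_asset is obligatory. None of the other listed options is made obligatory by any chain of premises.

tag_asset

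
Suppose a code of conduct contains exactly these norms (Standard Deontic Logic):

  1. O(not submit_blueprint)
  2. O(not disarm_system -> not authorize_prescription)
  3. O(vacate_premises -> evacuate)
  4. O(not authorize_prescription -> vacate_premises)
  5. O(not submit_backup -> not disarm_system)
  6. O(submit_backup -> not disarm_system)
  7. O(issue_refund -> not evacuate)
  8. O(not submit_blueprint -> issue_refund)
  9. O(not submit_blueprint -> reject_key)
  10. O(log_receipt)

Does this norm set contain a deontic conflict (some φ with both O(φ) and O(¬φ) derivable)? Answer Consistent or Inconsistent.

By case analysis on not submit_backup: premise 5 gives O(not submit_backup -> not disarm_system) and premise 6 gives O(submit_backup -> not disarm_system), so O(not disarm_system) either way.
Premise 2 is O(not disarm_system -> not authorize_prescription); since O(not disarm_system), deontic closure gives O(not authorize_prescription).
With premise 4, O(not authorize_prescription -> vacate_premises), the K-axiom yields O(vacate_premises).
Premise 3 is O(vacate_premises -> evacuate); since O(vacate_premises), deontic closure gives O(evacuate).
Premise 7, O(issue_refund -> not evacuate), contraposes to O(evacuate -> not issue_refund); with O(evacuate) we get O(not issue_refund).
Premise 8, O(not submit_blueprint -> issue_refund), contraposes to O(not issue_refund -> submit_blueprint); with O(not issue_refund) we get O(submit_blueprint).
But premise 1 directly asserts O(not submit_blueprint).
We now have both O(submit_blueprint) and O(not submit_blueprint) — submit_blueprint is simultaneously obligatory and forbidden, violating the D-axiom.

Inconsistent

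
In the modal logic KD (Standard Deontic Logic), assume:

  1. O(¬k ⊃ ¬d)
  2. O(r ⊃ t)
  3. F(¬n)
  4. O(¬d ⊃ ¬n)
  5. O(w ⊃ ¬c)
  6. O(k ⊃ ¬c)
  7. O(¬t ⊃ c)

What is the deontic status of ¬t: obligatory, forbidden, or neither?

Premise 3, F(¬n), is equivalent to O(n).
Premise 4, O(¬d ⊃ ¬n), contraposes to O(n ⊃ d); with O(n) we get O(d).
Premise 1 is O(¬k ⊃ ¬d); contrapositively O(d ⊃ k). Since O(d) holds, K gives O(k).
From O(k) and premise 6, O(k ⊃ ¬c), we obtain O(¬c).
Premise 7 is O(¬t ⊃ c); contrapositively O(¬c ⊃ t). Since O(¬c) holds, K gives O(t).
Premises 2, 5 do not contribute to this derivation.
Thus O(t), which is F(¬t): ¬t is forbidden.

Forbidden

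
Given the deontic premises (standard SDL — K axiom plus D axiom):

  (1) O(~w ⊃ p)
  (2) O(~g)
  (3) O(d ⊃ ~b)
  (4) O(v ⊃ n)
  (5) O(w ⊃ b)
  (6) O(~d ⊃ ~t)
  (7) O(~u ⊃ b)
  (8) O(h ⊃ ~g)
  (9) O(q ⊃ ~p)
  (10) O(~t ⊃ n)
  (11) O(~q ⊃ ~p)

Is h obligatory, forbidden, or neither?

Neither

Premise 8 is O(h ⊃ ~g); even if O(~g) held, inferring O(h) would be affirming the consequent — invalid.
No premise or chain of K-axiom applications forces O(h), and none forces O(~h). So h is neither obligatory nor forbidden under these norms.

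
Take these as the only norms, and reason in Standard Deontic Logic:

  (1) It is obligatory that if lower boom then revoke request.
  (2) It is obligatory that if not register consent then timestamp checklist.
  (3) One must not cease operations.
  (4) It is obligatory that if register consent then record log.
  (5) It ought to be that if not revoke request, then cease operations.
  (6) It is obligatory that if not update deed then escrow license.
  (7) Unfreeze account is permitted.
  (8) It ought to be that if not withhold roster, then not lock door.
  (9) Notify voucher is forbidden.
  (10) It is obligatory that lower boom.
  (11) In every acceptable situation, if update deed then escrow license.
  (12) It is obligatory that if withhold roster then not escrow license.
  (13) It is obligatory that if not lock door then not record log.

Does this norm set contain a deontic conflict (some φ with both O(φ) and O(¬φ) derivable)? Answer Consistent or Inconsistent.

Consistent

Premise 5 is O(¬revoke_request → cease_operations), but O(¬revoke_request) is not derivable from the premises, so it does not yield O(cease_operations).
So O(cease_operations) is not derivable, and the apparent clash with O(¬cease_operations) does not arise.
A world satisfying every obligation exists (e.g. cease_operations=false, escrow_license=true, lock_door=false, lower_boom=true, notify_voucher=false, record_log=false, register_consent=false, revoke_request=true, timestamp_checklist=true, unfreeze_account=false, update_deed=false, withhold_roster=false); no atom is both obligatory and forbidden, so the set is consistent.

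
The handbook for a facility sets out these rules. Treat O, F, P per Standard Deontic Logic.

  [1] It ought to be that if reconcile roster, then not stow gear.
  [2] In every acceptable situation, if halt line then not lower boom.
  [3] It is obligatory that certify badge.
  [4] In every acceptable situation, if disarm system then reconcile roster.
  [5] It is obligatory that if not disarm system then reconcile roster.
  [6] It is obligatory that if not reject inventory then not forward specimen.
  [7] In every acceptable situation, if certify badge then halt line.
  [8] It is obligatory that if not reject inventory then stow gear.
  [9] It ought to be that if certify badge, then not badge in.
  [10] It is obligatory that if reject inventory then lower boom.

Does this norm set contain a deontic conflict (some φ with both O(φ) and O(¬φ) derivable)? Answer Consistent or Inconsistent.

Premises 5 and 4 cover both cases: O(¬disarm_system → reconcile_roster) and O(disarm_system → reconcile_roster). Since ¬disarm_system ∨ disarm_system is a tautology, O(reconcile_roster) follows.
Premise 1 is O(reconcile_roster → ¬stow_gear); since O(reconcile_roster), deontic closure gives O(¬stow_gear).
Premise 8, O(¬reject_inventory → stow_gear), contraposes to O(¬stow_gear → reject_inventory); with O(¬stow_gear) we get O(reject_inventory).
With premise 10, O(reject_inventory → lower_boom), the K-axiom yields O(lower_boom).
Premise 2 is O(halt_line → ¬lower_boom); contrapositively O(lower_boom → ¬halt_line). Since O(lower_boom) holds, K gives O(¬halt_line).
Premise 7 is O(certify_badge → halt_line); contrapositively O(¬halt_line → ¬certify_badge). Since O(¬halt_line) holds, K gives O(¬certify_badge).
However, premise 3 gives O(certify_badge).
We now have both O(¬certify_badge) and O(certify_badge) — certify_badge is simultaneously obligatory and forbidden, violating the D-axiom.

Inconsistent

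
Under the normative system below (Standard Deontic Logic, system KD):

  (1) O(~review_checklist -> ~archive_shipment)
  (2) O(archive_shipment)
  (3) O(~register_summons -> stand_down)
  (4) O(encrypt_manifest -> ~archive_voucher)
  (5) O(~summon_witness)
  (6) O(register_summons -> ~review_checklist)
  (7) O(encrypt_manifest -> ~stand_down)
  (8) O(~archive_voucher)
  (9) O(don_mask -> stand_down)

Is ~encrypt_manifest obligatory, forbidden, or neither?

Premise 2 gives O(archive_shipment).
Premise 1 is O(~review_checklist -> ~archive_shipment); contrapositively O(archive_shipment -> review_checklist). Since O(archive_shipment) holds, K gives O(review_checklist).
The contrapositive of premise 6 (O(register_summons -> ~review_checklist)) is O(review_checklist -> ~register_summons), and O(review_checklist) is already established, so O(~register_summons).
From O(~register_summons) and premise 3, O(~register_summons -> stand_down), we obtain O(stand_down).
Premise 7, O(encrypt_manifest -> ~stand_down), contraposes to O(stand_down -> ~encrypt_manifest); with O(stand_down) we get O(~encrypt_manifest).
Premises 4, 5, 8, 9 do not contribute to this derivation.
Hence ~encrypt_manifest is obligatory.

Obligatory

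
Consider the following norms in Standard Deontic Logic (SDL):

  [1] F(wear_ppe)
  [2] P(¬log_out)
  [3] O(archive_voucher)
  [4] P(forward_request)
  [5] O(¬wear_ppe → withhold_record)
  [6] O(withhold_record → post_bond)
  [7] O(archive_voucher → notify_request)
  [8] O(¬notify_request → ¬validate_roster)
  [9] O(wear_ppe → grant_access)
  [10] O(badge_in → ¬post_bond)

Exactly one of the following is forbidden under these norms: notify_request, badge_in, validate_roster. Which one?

badge_in

F(wear_ppe) at premise 1 means O(¬wear_ppe).
Applying K to premise 5 (O(¬wear_ppe → withhold_record)) and O(¬wear_ppe) yields O(withhold_record).
From O(withhold_record) and premise 6, O(withhold_record → post_bond), we obtain O(post_bond).
The contrapositive of premise 10 (O(badge_in → ¬post_bond)) is O(post_bond → ¬badge_in), and O(post_bond) is already established, so O(¬badge_in).
So O(¬badge_in) holds, i.e. badge_in is forbidden. None of the other listed options is forbidden under the premises.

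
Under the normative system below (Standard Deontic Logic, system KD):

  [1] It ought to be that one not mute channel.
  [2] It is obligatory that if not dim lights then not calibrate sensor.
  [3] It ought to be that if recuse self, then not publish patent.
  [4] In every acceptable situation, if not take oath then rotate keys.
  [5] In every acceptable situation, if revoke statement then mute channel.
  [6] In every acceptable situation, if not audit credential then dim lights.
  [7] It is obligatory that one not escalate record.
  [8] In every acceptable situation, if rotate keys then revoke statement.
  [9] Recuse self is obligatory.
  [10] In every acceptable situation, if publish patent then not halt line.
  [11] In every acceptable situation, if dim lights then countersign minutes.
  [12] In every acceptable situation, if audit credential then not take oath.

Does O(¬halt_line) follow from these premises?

No

Premise 10 is O(publish_patent → ¬halt_line), but O(publish_patent) is not derivable from the premises, so it does not yield O(¬halt_line).
No other premise forces O(¬halt_line). An ideal world satisfying every premise can still have ¬halt_line false, so O(¬halt_line) is not derivable.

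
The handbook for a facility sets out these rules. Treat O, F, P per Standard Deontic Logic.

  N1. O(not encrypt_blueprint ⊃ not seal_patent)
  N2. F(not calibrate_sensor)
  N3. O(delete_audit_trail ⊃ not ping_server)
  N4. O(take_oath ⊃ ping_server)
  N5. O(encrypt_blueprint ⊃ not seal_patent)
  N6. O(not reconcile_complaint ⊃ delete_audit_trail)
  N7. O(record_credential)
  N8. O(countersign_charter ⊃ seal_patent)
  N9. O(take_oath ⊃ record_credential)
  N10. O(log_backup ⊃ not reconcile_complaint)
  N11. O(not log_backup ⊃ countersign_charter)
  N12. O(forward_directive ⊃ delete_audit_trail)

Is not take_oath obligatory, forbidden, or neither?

Obligatory

Premises 5 and 1 cover both cases: O(encrypt_blueprint ⊃ not seal_patent) and O(not encrypt_blueprint ⊃ not seal_patent). Since encrypt_blueprint ∨ not encrypt_blueprint is a tautology, O(not seal_patent) follows.
Premise 8 is O(countersign_charter ⊃ seal_patent); contrapositively O(not seal_patent ⊃ not countersign_charter). Since O(not seal_patent) holds, K gives O(not countersign_charter).
Premise 11 is O(not log_backup ⊃ countersign_charter); contrapositively O(not countersign_charter ⊃ log_backup). Since O(not countersign_charter) holds, K gives O(log_backup).
Applying K to premise 10 (O(log_backup ⊃ not reconcile_complaint)) and O(log_backup) yields O(not reconcile_complaint).
From O(not reconcile_complaint) and premise 6, O(not reconcile_complaint ⊃ delete_audit_trail), we obtain O(delete_audit_trail).
Applying K to premise 3 (O(delete_audit_trail ⊃ not ping_server)) and O(delete_audit_trail) yields O(not ping_server).
Premise 4 is O(take_oath ⊃ ping_server); contrapositively O(not ping_server ⊃ not take_oath). Since O(not ping_server) holds, K gives O(not take_oath).
Premises 2, 7, 9, 12 do not contribute to this derivation.
Hence not take_oath is obligatory.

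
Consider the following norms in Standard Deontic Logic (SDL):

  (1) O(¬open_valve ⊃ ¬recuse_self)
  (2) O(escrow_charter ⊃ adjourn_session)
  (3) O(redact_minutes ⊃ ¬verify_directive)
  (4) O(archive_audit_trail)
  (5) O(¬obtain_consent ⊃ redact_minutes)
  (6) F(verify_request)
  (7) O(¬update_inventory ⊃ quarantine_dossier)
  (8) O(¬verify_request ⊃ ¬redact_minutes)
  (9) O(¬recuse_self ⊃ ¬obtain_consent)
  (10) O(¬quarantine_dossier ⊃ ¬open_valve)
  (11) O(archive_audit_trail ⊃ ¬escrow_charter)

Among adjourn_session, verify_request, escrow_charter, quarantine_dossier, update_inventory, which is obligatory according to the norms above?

Premise 6 is F(verify_request), i.e. O(¬verify_request).
From O(¬verify_request) and premise 8, O(¬verify_request ⊃ ¬redact_minutes), we obtain O(¬redact_minutes).
Premise 5, O(¬obtain_consent ⊃ redact_minutes), contraposes to O(¬redact_minutes ⊃ obtain_consent); with O(¬redact_minutes) we get O(obtain_consent).
The contrapositive of premise 9 (O(¬recuse_self ⊃ ¬obtain_consent)) is O(obtain_consent ⊃ recuse_self), and O(obtain_consent) is already established, so O(recuse_self).
Premise 1 is O(¬open_valve ⊃ ¬recuse_self); contrapositively O(recuse_self ⊃ open_valve). Since O(recuse_self) holds, K gives O(open_valve).
Premise 10 is O(¬quarantine_dossier ⊃ ¬open_valve); contrapositively O(open_valve ⊃ quarantine_dossier). Since O(open_valve) holds, K gives O(quarantine_dossier).
So O(quarantine_dossier) holds — quarantine_dossier is obligatory. None of the other listed options is made obligatory by any chain of premises.

quarantine_dossier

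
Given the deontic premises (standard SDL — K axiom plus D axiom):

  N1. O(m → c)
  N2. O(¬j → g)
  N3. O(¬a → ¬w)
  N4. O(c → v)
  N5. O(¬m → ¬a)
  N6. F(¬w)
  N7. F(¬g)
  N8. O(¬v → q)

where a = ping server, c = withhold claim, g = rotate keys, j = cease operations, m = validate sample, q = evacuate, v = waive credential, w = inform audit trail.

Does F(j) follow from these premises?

No

Premise 2 is O(¬j → g); even if O(g) held, inferring O(¬j) would be affirming the consequent — invalid.
No other premise forces O(¬j). An ideal world satisfying every premise can still have j true, so F(j) is not derivable.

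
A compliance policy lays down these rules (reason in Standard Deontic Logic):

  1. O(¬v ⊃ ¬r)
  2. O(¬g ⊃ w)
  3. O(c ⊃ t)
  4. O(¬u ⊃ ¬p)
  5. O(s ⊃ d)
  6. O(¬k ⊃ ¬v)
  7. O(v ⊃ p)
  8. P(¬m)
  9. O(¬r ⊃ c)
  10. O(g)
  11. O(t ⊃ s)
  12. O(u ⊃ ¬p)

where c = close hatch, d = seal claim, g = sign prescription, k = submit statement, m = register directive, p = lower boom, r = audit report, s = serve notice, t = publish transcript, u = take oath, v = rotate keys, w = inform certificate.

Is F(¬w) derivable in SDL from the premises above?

No

Premise 2 is O(¬g ⊃ w), but O(¬g) is not derivable from the premises, so it does not yield O(w).
No other premise forces O(w). An ideal world satisfying every premise can still have ¬w true, so F(¬w) is not derivable.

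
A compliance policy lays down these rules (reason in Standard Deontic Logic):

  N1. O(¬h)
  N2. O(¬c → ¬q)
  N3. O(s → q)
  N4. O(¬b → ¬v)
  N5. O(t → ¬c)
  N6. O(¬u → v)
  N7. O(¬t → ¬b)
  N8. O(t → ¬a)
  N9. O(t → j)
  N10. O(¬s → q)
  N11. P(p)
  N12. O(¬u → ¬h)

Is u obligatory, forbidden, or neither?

Obligatory

Premises 3 and 10 cover both cases: O(s → q) and O(¬s → q). Since s ∨ ¬s is a tautology, O(q) follows.
Premise 2 is O(¬c → ¬q); contrapositively O(q → c). Since O(q) holds, K gives O(c).
The contrapositive of premise 5 (O(t → ¬c)) is O(c → ¬t), and O(c) is already established, so O(¬t).
Applying K to premise 7 (O(¬t → ¬b)) and O(¬t) yields O(¬b).
With premise 4, O(¬b → ¬v), the K-axiom yields O(¬v).
Premise 6 is O(¬u → v); contrapositively O(¬v → u). Since O(¬v) holds, K gives O(u).
Premises 1, 8, 9, 11, 12 do not contribute to this derivation.
Hence u is obligatory.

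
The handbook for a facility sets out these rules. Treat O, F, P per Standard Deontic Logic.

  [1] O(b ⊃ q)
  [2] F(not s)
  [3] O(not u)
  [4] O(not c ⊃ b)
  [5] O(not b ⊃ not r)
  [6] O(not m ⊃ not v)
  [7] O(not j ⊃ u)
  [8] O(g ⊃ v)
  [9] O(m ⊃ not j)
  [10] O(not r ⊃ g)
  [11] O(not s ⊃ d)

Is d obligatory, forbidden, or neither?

Premise 11 is O(not s ⊃ d), but O(not s) is not derivable from the premises, so it does not yield O(d).
No premise or chain of K-axiom applications forces O(d), and none forces O(not d). So d is neither obligatory nor forbidden under these norms.

Neither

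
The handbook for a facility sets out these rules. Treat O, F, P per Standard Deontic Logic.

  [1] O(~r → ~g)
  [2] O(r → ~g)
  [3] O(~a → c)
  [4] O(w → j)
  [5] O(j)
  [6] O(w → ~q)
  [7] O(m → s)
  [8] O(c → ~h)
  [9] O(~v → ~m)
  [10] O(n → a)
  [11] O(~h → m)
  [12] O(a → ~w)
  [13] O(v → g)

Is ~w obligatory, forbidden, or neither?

Obligatory

Premises 2 and 1 cover both cases: O(r → ~g) and O(~r → ~g). Since r ∨ ~r is a tautology, O(~g) follows.
Premise 13 is O(v → g); contrapositively O(~g → ~v). Since O(~g) holds, K gives O(~v).
Premise 9 is O(~v → ~m); since O(~v), deontic closure gives O(~m).
The contrapositive of premise 11 (O(~h → m)) is O(~m → h), and O(~m) is already established, so O(h).
Premise 8 is O(c → ~h); contrapositively O(h → ~c). Since O(h) holds, K gives O(~c).
The contrapositive of premise 3 (O(~a → c)) is O(~c → a), and O(~c) is already established, so O(a).
From O(a) and premise 12, O(a → ~w), we obtain O(~w).
Premises 4, 5, 6, 7, 10 do not contribute to this derivation.
Hence ~w is obligatory.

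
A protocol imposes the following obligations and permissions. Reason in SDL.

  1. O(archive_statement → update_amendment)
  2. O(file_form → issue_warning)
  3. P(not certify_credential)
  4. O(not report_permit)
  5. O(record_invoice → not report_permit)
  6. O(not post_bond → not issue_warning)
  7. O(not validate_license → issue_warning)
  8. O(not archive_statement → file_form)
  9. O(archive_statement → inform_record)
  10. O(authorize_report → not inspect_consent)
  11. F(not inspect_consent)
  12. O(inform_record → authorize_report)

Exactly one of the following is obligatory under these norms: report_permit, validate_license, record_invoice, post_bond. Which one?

post_bond

F(not inspect_consent) at premise 11 means O(inspect_consent).
The contrapositive of premise 10 (O(authorize_report → not inspect_consent)) is O(inspect_consent → not authorize_report), and O(inspect_consent) is already established, so O(not authorize_report).
Premise 12, O(inform_record → authorize_report), contraposes to O(not authorize_report → not inform_record); with O(not authorize_report) we get O(not inform_record).
Premise 9, O(archive_statement → inform_record), contraposes to O(not inform_record → not archive_statement); with O(not inform_record) we get O(not archive_statement).
From O(not archive_statement) and premise 8, O(not archive_statement → file_form), we obtain O(file_form).
Applying K to premise 2 (O(file_form → issue_warning)) and O(file_form) yields O(issue_warning).
The contrapositive of premise 6 (O(not post_bond → not issue_warning)) is O(issue_warning → post_bond), and O(issue_warning) is already established, so O(post_bond).
So O(post_bond) holds — post_bond is obligatory. None of the other listed options is made obligatory by any chain of premises.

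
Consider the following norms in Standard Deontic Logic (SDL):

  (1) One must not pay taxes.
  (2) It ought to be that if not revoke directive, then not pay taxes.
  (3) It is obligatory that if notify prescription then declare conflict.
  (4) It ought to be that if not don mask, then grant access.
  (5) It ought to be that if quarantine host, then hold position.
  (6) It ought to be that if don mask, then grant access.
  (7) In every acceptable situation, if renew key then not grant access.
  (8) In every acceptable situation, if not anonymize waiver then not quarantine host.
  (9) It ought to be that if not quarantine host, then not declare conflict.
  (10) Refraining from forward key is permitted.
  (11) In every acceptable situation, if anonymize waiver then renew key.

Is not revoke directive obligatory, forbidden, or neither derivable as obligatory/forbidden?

Neither

Premise 2 is O(¬revoke_directive → ¬pay_taxes); even if O(¬pay_taxes) held, inferring O(¬revoke_directive) would be affirming the consequent — invalid.
No premise or chain of K-axiom applications forces O(¬revoke_directive), and none forces O(revoke_directive). So ¬revoke_directive is neither obligatory nor forbidden under these norms.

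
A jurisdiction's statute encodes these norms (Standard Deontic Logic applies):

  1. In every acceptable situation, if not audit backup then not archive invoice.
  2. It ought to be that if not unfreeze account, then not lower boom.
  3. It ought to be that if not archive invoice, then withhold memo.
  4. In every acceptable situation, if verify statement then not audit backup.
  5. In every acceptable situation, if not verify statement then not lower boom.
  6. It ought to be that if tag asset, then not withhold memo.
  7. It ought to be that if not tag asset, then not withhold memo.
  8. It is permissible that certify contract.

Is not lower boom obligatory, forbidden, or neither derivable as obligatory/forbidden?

By case analysis on ¬tag_asset: premise 7 gives O(¬tag_asset → ¬withhold_memo) and premise 6 gives O(tag_asset → ¬withhold_memo), so O(¬withhold_memo) either way.
Premise 3 is O(¬archive_invoice → withhold_memo); contrapositively O(¬withhold_memo → archive_invoice). Since O(¬withhold_memo) holds, K gives O(archive_invoice).
Premise 1 is O(¬audit_backup → ¬archive_invoice); contrapositively O(archive_invoice → audit_backup). Since O(archive_invoice) holds, K gives O(audit_backup).
Premise 4, O(verify_statement → ¬audit_backup), contraposes to O(audit_backup → ¬verify_statement); with O(audit_backup) we get O(¬verify_statement).
With premise 5, O(¬verify_statement → ¬lower_boom), the K-axiom yields O(¬lower_boom).
Premises 2, 8 do not contribute to this derivation.
Hence ¬lower_boom is obligatory.

Obligatory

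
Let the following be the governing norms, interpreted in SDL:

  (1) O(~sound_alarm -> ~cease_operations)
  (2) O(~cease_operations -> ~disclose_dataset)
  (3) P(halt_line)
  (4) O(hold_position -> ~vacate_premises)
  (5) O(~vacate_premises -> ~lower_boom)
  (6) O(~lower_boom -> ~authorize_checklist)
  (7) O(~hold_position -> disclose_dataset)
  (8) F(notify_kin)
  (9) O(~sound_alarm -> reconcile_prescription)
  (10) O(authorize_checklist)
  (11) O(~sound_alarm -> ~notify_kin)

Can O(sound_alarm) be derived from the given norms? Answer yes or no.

Premise 10 states O(authorize_checklist) outright.
The contrapositive of premise 6 (O(~lower_boom -> ~authorize_checklist)) is O(authorize_checklist -> lower_boom), and O(authorize_checklist) is already established, so O(lower_boom).
Premise 5, O(~vacate_premises -> ~lower_boom), contraposes to O(lower_boom -> vacate_premises); with O(lower_boom) we get O(vacate_premises).
Premise 4, O(hold_position -> ~vacate_premises), contraposes to O(vacate_premises -> ~hold_position); with O(vacate_premises) we get O(~hold_position).
From O(~hold_position) and premise 7, O(~hold_position -> disclose_dataset), we obtain O(disclose_dataset).
Premise 2, O(~cease_operations -> ~disclose_dataset), contraposes to O(disclose_dataset -> cease_operations); with O(disclose_dataset) we get O(cease_operations).
The contrapositive of premise 1 (O(~sound_alarm -> ~cease_operations)) is O(cease_operations -> sound_alarm), and O(cease_operations) is already established, so O(sound_alarm).
Premises 3, 8, 9, 11 do not contribute to this derivation.
So O(sound_alarm) follows.

Yes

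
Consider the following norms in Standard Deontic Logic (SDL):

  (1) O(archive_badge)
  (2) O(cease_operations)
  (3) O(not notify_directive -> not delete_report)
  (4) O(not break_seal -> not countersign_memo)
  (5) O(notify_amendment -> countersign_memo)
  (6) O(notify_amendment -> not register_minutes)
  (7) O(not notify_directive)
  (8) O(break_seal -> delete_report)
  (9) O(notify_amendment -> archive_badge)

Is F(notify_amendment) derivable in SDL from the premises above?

Yes

From premise 7 we have O(not notify_directive).
Applying K to premise 3 (O(not notify_directive -> not delete_report)) and O(not notify_directive) yields O(not delete_report).
Premise 8 is O(break_seal -> delete_report); contrapositively O(not delete_report -> not break_seal). Since O(not delete_report) holds, K gives O(not break_seal).
From O(not break_seal) and premise 4, O(not break_seal -> not countersign_memo), we obtain O(not countersign_memo).
Premise 5, O(notify_amendment -> countersign_memo), contraposes to O(not countersign_memo -> not notify_amendment); with O(not countersign_memo) we get O(not notify_amendment).
Premises 1, 2, 6, 9 do not contribute to this derivation.
So O(not notify_amendment) holds, i.e. F(notify_amendment). The claim follows.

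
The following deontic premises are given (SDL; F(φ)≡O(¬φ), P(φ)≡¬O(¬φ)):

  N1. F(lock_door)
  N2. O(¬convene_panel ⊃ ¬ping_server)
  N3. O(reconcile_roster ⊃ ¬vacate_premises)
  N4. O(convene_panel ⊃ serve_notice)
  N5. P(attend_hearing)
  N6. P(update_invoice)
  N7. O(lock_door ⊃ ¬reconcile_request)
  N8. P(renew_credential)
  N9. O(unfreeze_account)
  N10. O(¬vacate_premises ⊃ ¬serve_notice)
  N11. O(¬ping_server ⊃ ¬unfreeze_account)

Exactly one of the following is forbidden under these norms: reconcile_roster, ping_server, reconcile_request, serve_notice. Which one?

reconcile_roster

From premise 9 we have O(unfreeze_account).
Premise 11, O(¬ping_server ⊃ ¬unfreeze_account), contraposes to O(unfreeze_account ⊃ ping_server); with O(unfreeze_account) we get O(ping_server).
Premise 2 is O(¬convene_panel ⊃ ¬ping_server); contrapositively O(ping_server ⊃ convene_panel). Since O(ping_server) holds, K gives O(convene_panel).
With premise 4, O(convene_panel ⊃ serve_notice), the K-axiom yields O(serve_notice).
Premise 10, O(¬vacate_premises ⊃ ¬serve_notice), contraposes to O(serve_notice ⊃ vacate_premises); with O(serve_notice) we get O(vacate_premises).
The contrapositive of premise 3 (O(reconcile_roster ⊃ ¬vacate_premises)) is O(vacate_premises ⊃ ¬reconcile_roster), and O(vacate_premises) is already established, so O(¬reconcile_roster).
So O(¬reconcile_roster) holds, i.e. reconcile_roster is forbidden. None of the other listed options is forbidden under the premises.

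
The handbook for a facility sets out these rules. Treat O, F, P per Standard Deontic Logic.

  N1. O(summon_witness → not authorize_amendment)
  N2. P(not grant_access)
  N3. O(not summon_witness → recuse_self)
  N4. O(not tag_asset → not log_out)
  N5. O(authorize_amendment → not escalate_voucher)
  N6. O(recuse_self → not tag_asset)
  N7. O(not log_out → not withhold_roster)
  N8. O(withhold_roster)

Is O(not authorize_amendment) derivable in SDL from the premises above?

Yes

Premise 8 states O(withhold_roster) outright.
The contrapositive of premise 7 (O(not log_out → not withhold_roster)) is O(withhold_roster → log_out), and O(withhold_roster) is already established, so O(log_out).
Premise 4 is O(not tag_asset → not log_out); contrapositively O(log_out → tag_asset). Since O(log_out) holds, K gives O(tag_asset).
Premise 6 is O(recuse_self → not tag_asset); contrapositively O(tag_asset → not recuse_self). Since O(tag_asset) holds, K gives O(not recuse_self).
Premise 3 is O(not summon_witness → recuse_self); contrapositively O(not recuse_self → summon_witness). Since O(not recuse_self) holds, K gives O(summon_witness).
Applying K to premise 1 (O(summon_witness → not authorize_amendment)) and O(summon_witness) yields O(not authorize_amendment).
Premises 2, 5 do not contribute to this derivation.
So O(not authorize_amendment) follows.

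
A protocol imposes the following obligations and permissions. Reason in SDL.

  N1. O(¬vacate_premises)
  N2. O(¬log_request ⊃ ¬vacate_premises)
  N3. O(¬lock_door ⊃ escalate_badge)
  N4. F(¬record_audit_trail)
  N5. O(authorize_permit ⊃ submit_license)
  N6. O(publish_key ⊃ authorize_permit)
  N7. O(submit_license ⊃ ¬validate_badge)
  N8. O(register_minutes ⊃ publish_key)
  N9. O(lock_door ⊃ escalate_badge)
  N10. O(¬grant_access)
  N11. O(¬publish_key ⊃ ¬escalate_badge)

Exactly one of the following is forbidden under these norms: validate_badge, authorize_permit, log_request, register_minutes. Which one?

By case analysis on ¬lock_door: premise 3 gives O(¬lock_door ⊃ escalate_badge) and premise 9 gives O(lock_door ⊃ escalate_badge), so O(escalate_badge) either way.
Premise 11, O(¬publish_key ⊃ ¬escalate_badge), contraposes to O(escalate_badge ⊃ publish_key); with O(escalate_badge) we get O(publish_key).
Premise 6 is O(publish_key ⊃ authorize_permit); since O(publish_key), deontic closure gives O(authorize_permit).
Premise 5 is O(authorize_permit ⊃ submit_license); since O(authorize_permit), deontic closure gives O(submit_license).
With premise 7, O(submit_license ⊃ ¬validate_badge), the K-axiom yields O(¬validate_badge).
So O(¬validate_badge) holds, i.e. validate_badge is forbidden. None of the other listed options is forbidden under the premises.

validate_badge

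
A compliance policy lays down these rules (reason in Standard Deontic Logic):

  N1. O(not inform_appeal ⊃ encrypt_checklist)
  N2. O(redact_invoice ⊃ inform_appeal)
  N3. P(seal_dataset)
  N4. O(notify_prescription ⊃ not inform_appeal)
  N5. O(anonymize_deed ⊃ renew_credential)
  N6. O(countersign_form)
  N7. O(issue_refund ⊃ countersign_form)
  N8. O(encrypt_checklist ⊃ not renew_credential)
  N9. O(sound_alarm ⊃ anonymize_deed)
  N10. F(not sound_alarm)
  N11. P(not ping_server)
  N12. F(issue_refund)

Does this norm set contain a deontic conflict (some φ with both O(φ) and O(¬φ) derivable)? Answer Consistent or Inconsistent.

Consistent

Premise 7 is O(issue_refund ⊃ countersign_form); even if O(countersign_form) held, inferring O(issue_refund) would be affirming the consequent — invalid.
So O(issue_refund) is not derivable, and the apparent clash with O(not issue_refund) does not arise.
A world satisfying every obligation exists (e.g. anonymize_deed=true, countersign_form=true, encrypt_checklist=false, inform_appeal=true, issue_refund=false, notify_prescription=false, ping_server=false, redact_invoice=false, renew_credential=true, seal_dataset=false, sound_alarm=true); no atom is both obligatory and forbidden, so the set is consistent.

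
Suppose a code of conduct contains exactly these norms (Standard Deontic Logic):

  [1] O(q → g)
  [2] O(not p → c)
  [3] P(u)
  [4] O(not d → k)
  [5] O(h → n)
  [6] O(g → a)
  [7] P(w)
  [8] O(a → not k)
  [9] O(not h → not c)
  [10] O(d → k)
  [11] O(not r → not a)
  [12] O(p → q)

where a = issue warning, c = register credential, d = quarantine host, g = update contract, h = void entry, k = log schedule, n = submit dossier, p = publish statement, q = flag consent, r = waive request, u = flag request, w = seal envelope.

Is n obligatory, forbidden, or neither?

Obligatory

Premises 10 and 4 are O(d → k) and O(not d → k); every ideal world satisfies d or not d, so in either case k holds — hence O(k).
Premise 8, O(a → not k), contraposes to O(k → not a); with O(k) we get O(not a).
Premise 6 is O(g → a); contrapositively O(not a → not g). Since O(not a) holds, K gives O(not g).
Premise 1, O(q → g), contraposes to O(not g → not q); with O(not g) we get O(not q).
The contrapositive of premise 12 (O(p → q)) is O(not q → not p), and O(not q) is already established, so O(not p).
Applying K to premise 2 (O(not p → c)) and O(not p) yields O(c).
Premise 9 is O(not h → not c); contrapositively O(c → h). Since O(c) holds, K gives O(h).
From O(h) and premise 5, O(h → n), we obtain O(n).
Premises 3, 7, 11 do not contribute to this derivation.
Hence n is obligatory.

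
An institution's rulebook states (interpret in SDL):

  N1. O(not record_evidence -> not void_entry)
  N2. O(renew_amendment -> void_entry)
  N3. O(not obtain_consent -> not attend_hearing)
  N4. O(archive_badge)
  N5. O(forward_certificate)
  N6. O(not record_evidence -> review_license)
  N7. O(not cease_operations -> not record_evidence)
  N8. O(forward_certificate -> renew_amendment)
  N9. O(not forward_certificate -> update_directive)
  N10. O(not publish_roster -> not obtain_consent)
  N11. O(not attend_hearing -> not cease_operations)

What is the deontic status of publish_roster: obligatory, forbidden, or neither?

Premise 5 states O(forward_certificate) outright.
Premise 8 is O(forward_certificate -> renew_amendment); since O(forward_certificate), deontic closure gives O(renew_amendment).
With premise 2, O(renew_amendment -> void_entry), the K-axiom yields O(void_entry).
Premise 1, O(not record_evidence -> not void_entry), contraposes to O(void_entry -> record_evidence); with O(void_entry) we get O(record_evidence).
Premise 7, O(not cease_operations -> not record_evidence), contraposes to O(record_evidence -> cease_operations); with O(record_evidence) we get O(cease_operations).
Premise 11, O(not attend_hearing -> not cease_operations), contraposes to O(cease_operations -> attend_hearing); with O(cease_operations) we get O(attend_hearing).
Premise 3 is O(not obtain_consent -> not attend_hearing); contrapositively O(attend_hearing -> obtain_consent). Since O(attend_hearing) holds, K gives O(obtain_consent).
The contrapositive of premise 10 (O(not publish_roster -> not obtain_consent)) is O(obtain_consent -> publish_roster), and O(obtain_consent) is already established, so O(publish_roster).
Premises 4, 6, 9 do not contribute to this derivation.
Hence publish_roster is obligatory.

Obligatory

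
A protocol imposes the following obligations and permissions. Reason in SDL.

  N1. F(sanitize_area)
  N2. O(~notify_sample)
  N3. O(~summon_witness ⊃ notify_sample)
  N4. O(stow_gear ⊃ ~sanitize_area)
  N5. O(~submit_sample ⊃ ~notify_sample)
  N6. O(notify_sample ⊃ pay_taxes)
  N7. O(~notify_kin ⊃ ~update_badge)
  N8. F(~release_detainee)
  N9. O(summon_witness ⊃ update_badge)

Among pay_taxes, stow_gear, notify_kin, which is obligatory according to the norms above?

notify_kin

Premise 2 gives O(~notify_sample).
The contrapositive of premise 3 (O(~summon_witness ⊃ notify_sample)) is O(~notify_sample ⊃ summon_witness), and O(~notify_sample) is already established, so O(summon_witness).
With premise 9, O(summon_witness ⊃ update_badge), the K-axiom yields O(update_badge).
Premise 7 is O(~notify_kin ⊃ ~update_badge); contrapositively O(update_badge ⊃ notify_kin). Since O(update_badge) holds, K gives O(notify_kin).
So O(notify_kin) holds — notify_kin is obligatory. None of the other listed options is made obligatory by any chain of premises.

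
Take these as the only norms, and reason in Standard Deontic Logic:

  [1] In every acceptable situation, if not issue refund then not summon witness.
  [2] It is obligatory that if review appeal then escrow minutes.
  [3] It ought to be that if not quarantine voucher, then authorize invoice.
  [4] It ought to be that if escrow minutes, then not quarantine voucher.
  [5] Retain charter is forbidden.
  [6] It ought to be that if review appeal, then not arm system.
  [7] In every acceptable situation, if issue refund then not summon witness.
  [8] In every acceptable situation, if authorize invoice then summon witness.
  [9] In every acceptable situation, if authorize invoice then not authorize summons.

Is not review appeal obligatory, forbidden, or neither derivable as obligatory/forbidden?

Obligatory

Premises 1 and 7 cover both cases: O(¬issue_refund → ¬summon_witness) and O(issue_refund → ¬summon_witness). Since ¬issue_refund ∨ issue_refund is a tautology, O(¬summon_witness) follows.
Premise 8, O(authorize_invoice → summon_witness), contraposes to O(¬summon_witness → ¬authorize_invoice); with O(¬summon_witness) we get O(¬authorize_invoice).
Premise 3, O(¬quarantine_voucher → authorize_invoice), contraposes to O(¬authorize_invoice → quarantine_voucher); with O(¬authorize_invoice) we get O(quarantine_voucher).
The contrapositive of premise 4 (O(escrow_minutes → ¬quarantine_voucher)) is O(quarantine_voucher → ¬escrow_minutes), and O(quarantine_voucher) is already established, so O(¬escrow_minutes).
Premise 2, O(review_appeal → escrow_minutes), contraposes to O(¬escrow_minutes → ¬review_appeal); with O(¬escrow_minutes) we get O(¬review_appeal).
Premises 5, 6, 9 do not contribute to this derivation.
Hence ¬review_appeal is obligatory.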